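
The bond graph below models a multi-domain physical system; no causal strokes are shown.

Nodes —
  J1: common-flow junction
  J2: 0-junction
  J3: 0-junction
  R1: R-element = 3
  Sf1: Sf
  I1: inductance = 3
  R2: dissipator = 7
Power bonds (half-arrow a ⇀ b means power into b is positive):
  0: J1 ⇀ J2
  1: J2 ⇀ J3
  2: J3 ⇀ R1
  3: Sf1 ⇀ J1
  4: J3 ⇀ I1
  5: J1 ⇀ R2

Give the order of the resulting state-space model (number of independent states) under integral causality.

1  (I1 all integral)

bond 3 →Sf1  (Sf1: flow source, stroke at near end)
bond 0 →J1  (common-f at J1 fixed by 3)
bond 5 →J1  (common-f at J1 fixed by 3)
bond 1 →J2  (J2: last free bond brings effort in)
bond 4 →I1  (I1 integral (f out))
bond 2 →J3  (J3: last free bond brings effort in)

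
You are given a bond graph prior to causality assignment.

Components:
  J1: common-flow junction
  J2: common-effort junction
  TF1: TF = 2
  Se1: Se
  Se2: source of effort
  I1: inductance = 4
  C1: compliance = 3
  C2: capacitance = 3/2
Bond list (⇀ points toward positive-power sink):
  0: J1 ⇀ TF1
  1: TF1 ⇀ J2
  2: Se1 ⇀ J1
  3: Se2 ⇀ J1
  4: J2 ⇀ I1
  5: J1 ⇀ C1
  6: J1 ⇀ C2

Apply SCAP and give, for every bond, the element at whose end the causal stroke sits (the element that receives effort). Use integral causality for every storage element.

bond 0 stroke→TF1
bond 1 stroke→J2
bond 2 stroke→J1
bond 3 stroke→J1
bond 4 stroke→I1
bond 5 stroke→J1
bond 6 stroke→J1

β2 stroke→J1  (Se1 (Se) sets effort on bond)
β3 stroke→J1  (Se2: effort source, stroke at far end)
β4 stroke→I1  (I1 outputs flow p/I1)
β1 stroke→J2  (J2: last free bond brings effort in)
β0 stroke→TF1  (TF1 one-in-one-out from 1)
β5 stroke→J1  (J1 flow already set via bond 0)
β6 stroke→J1  (J1: bond 0 brought flow, rest push out)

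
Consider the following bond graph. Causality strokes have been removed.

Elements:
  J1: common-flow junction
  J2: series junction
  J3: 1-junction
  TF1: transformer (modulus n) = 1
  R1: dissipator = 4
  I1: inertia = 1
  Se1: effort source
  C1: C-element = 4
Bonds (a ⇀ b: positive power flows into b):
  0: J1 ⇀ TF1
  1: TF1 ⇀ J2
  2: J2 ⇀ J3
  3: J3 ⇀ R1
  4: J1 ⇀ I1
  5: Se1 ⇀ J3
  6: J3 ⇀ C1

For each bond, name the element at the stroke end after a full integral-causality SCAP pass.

#5 stroke at J3  (Se1 fixes effort; stroke away)
#4 stroke at I1  (I1 integral (f out))
#0 stroke at J1  (J1: bond 4 brought flow, rest push out)
#1 stroke at TF1  (through TF1, causality passes straight; one stroke at TF1)
#2 stroke at J2  (J2 flow already set via bond 1)
#3 stroke at J3  (J3 flow already set via bond 2)
#6 stroke at J3  (J3: bond 2 brought flow, rest push out)

#0 stroke→J1
#1 stroke→TF1
#2 stroke→J2
#3 stroke→J3
#4 stroke→I1
#5 stroke→J3
#6 stroke→J3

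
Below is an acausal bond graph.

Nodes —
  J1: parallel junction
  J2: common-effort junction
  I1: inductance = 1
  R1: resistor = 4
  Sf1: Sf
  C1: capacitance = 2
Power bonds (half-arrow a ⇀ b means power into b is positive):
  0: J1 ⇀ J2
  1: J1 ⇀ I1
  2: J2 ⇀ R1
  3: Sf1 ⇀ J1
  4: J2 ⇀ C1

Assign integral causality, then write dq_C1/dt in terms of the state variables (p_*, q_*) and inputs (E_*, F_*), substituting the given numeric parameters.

#3 →Sf1  (Sf1 fixes flow; stroke at Sf1)
#1 →I1  (prefer integral on I1)
#0 →J1  (J1: last free bond brings effort in)
#4 →J2  (C1 outputs effort q/C1)
#2 →R1  (common-e at J2 fixed by 4)

dq_C1/dt = F_Sf1 - p_I1 - q_C1/8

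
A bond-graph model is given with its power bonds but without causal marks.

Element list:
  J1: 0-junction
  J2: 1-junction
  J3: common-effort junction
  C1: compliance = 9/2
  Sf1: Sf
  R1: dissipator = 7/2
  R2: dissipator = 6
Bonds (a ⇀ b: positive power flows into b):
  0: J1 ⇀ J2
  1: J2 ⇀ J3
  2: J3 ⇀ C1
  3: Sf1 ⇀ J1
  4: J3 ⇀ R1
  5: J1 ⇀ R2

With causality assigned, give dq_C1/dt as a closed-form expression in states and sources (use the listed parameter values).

dq_C1/dt = F_Sf1 - 19*q_C1/189

bond 3 stroke→Sf1  (Sf1 (Sf) sets flow on bond)
bond 2 stroke→J3  (C1 integral (e out))
bond 1 stroke→J2  (J3: bond 2 brought effort, rest push out)
bond 4 stroke→R1  (J3 effort already set via bond 2)
bond 0 stroke→J1  (closing 1-jn rule on J2)
bond 5 stroke→R2  (0-jn J1 has e-setter on 0)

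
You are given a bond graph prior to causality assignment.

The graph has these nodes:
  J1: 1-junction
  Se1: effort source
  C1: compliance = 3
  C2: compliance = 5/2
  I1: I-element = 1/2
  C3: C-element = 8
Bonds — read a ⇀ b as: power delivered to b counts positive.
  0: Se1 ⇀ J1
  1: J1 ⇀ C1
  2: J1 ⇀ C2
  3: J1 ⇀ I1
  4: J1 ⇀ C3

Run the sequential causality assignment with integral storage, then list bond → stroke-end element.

b0 stroke→J1
b1 stroke→J1
b2 stroke→J1
b3 stroke→I1
b4 stroke→J1

β0 stroke at J1  (source Se1 imposes e)
β1 stroke at J1  (C1 integral (e out))
β2 stroke at J1  (C2 integral (e out))
β3 stroke at I1  (I1: I, integral causality)
β4 stroke at J1  (common-f at J1 fixed by 3)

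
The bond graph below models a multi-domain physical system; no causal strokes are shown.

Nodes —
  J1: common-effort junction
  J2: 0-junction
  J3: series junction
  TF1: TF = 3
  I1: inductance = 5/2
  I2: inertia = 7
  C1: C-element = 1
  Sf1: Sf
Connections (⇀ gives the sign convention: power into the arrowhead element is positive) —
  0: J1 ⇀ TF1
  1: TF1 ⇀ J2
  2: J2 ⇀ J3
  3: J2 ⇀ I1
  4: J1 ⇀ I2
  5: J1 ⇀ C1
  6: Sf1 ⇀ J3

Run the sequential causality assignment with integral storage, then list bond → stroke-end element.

β0 →TF1
β1 →J2
β2 →J3
β3 →I1
β4 →I2
β5 →J1
β6 →Sf1

#6 →Sf1  (Sf1: flow source, stroke at near end)
#2 →J3  (J3 flow already set via bond 6)
#3 →I1  (I1 integral (f out))
#1 →J2  (J2: last free bond brings effort in)
#0 →TF1  (TF TF1: opposite of bond 1)
#4 →I2  (I2 outputs flow p/I2)
#5 →J1  (only one effort-in slot at J1)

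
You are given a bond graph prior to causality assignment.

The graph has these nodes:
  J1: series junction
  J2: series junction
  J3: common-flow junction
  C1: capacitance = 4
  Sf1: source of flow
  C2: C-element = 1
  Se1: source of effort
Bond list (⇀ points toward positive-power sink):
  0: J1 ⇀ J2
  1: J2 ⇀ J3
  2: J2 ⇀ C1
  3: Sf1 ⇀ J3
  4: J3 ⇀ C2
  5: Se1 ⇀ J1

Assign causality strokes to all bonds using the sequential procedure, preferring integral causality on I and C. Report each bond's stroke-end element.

#0 stroke at J2
#1 stroke at J3
#2 stroke at J2
#3 stroke at Sf1
#4 stroke at J3
#5 stroke at J1

b3 |Sf1  (Sf1 (Sf) sets flow on bond)
b5 |J1  (source Se1 imposes e)
b0 |J2  (closing 1-jn rule on J1)
b1 |J3  (J3 flow already set via bond 3)
b4 |J3  (common-f at J3 fixed by 3)
b2 |J2  (J2 flow already set via bond 1)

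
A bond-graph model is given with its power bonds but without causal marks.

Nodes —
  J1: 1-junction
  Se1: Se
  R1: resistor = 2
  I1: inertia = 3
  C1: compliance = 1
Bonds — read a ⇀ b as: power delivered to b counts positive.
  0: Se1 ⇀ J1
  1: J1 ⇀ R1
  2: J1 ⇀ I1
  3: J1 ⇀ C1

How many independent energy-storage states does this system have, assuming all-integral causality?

β0 stroke→J1  (Se1 fixes effort; stroke away)
β2 stroke→I1  (I1: I, integral causality)
β1 stroke→J1  (J1 flow already set via bond 2)
β3 stroke→J1  (J1 flow already set via bond 2)

2  (C1, I1 all integral)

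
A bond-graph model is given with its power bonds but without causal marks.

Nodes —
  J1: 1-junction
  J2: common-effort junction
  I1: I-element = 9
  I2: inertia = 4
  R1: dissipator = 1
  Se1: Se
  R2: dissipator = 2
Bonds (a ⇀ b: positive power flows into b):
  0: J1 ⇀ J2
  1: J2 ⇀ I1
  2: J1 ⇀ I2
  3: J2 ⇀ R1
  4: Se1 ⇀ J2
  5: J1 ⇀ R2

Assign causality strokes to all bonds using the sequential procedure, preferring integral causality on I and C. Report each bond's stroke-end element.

b0 →J1
b1 →I1
b2 →I2
b3 →R1
b4 →J2
b5 →J1

#4 stroke→J2  (source Se1 imposes e)
#0 stroke→J1  (J2 effort already set via bond 4)
#1 stroke→I1  (J2: bond 4 brought effort, rest push out)
#3 stroke→R1  (0-jn J2 has e-setter on 4)
#2 stroke→I2  (I2 integral (f out))
#5 stroke→J1  (J1: bond 2 brought flow, rest push out)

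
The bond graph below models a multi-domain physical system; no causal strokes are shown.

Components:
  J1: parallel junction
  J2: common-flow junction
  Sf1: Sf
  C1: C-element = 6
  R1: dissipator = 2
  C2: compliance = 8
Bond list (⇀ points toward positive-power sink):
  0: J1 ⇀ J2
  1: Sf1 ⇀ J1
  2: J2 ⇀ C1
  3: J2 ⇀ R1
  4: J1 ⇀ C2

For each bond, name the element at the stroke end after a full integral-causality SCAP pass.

bond 1 →Sf1  (Sf1 fixes flow; stroke at Sf1)
bond 2 →J2  (C1 integral (e out))
bond 4 →J1  (C2 integral (e out))
bond 0 →J2  (J1 effort already set via bond 4)
bond 3 →R1  (only one flow-in slot at J2)

β0 stroke at J2
β1 stroke at Sf1
β2 stroke at J2
β3 stroke at R1
β4 stroke at J1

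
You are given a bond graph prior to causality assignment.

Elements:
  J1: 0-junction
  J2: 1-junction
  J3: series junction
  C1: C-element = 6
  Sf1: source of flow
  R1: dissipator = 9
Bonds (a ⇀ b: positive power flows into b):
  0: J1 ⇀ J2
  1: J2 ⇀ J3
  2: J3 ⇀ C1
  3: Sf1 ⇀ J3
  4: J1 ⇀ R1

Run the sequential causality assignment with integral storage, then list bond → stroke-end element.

#3 →Sf1  (Sf1 (Sf) sets flow on bond)
#1 →J3  (common-f at J3 fixed by 3)
#2 →J3  (J3: bond 3 brought flow, rest push out)
#0 →J2  (J2 flow already set via bond 1)
#4 →J1  (J1 needs exactly one e-in)

β0 stroke→J2
β1 stroke→J3
β2 stroke→J3
β3 stroke→Sf1
β4 stroke→J1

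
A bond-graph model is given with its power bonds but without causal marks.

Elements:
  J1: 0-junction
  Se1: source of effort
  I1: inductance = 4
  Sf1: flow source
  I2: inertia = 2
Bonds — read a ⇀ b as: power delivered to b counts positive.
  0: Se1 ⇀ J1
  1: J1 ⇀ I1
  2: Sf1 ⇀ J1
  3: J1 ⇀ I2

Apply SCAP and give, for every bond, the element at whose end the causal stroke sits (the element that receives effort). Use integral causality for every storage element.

bond 0 →J1  (Se1 (Se) sets effort on bond)
bond 2 →Sf1  (Sf1: flow source, stroke at near end)
bond 1 →I1  (J1 effort already set via bond 0)
bond 3 →I2  (0-jn J1 has e-setter on 0)

β0 |J1
β1 |I1
β2 |Sf1
β3 |I2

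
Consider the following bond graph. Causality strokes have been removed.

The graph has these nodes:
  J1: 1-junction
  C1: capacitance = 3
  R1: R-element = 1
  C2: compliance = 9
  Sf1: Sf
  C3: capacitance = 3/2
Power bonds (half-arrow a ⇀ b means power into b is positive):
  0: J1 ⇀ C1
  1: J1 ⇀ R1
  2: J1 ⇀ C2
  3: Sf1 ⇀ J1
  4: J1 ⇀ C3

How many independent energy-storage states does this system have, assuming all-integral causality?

#3 |Sf1  (Sf1 (Sf) sets flow on bond)
#0 |J1  (J1: bond 3 brought flow, rest push out)
#1 |J1  (J1 flow already set via bond 3)
#2 |J1  (1-jn J1 has f-setter on 3)
#4 |J1  (J1 flow already set via bond 3)

3  (C1, C2, C3 all integral)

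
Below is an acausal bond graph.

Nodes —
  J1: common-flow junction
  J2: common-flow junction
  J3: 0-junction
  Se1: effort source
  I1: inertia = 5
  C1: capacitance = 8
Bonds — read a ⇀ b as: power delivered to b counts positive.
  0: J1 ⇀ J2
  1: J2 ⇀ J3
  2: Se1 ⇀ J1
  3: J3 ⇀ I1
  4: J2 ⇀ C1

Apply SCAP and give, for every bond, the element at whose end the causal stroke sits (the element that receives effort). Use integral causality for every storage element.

bond 2 stroke at J1  (Se1: effort source, stroke at far end)
bond 0 stroke at J2  (closing 1-jn rule on J1)
bond 3 stroke at I1  (I1 outputs flow p/I1)
bond 1 stroke at J3  (closing 0-jn rule on J3)
bond 4 stroke at J2  (J2: bond 1 brought flow, rest push out)

b0 stroke→J2
b1 stroke→J3
b2 stroke→J1
b3 stroke→I1
b4 stroke→J2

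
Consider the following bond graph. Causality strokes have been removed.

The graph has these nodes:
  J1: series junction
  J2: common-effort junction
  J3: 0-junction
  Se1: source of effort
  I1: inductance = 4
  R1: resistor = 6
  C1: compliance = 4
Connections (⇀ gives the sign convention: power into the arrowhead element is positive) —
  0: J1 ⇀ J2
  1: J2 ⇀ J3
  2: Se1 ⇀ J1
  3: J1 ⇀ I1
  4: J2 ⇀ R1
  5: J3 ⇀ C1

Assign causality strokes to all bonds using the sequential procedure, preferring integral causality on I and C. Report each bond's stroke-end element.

bond 2 |J1  (Se1 (Se) sets effort on bond)
bond 3 |I1  (I1 outputs flow p/I1)
bond 0 |J1  (J1 flow already set via bond 3)
bond 5 |J3  (prefer integral on C1)
bond 1 |J2  (J3 effort already set via bond 5)
bond 4 |R1  (0-jn J2 has e-setter on 1)

b0 stroke at J1
b1 stroke at J2
b2 stroke at J1
b3 stroke at I1
b4 stroke at R1
b5 stroke at J3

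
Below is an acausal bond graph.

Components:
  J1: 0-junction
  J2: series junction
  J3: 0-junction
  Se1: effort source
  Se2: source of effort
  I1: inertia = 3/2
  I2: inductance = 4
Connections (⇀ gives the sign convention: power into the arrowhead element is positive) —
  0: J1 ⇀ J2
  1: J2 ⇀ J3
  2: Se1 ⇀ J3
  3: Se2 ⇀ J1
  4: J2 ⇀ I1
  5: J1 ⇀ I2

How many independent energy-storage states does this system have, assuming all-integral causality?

2  (I1, I2 all integral)

#2 →J3  (Se1 fixes effort; stroke away)
#3 →J1  (Se2 (Se) sets effort on bond)
#0 →J2  (common-e at J1 fixed by 3)
#5 →I2  (0-jn J1 has e-setter on 3)
#1 →J2  (J3 effort already set via bond 2)
#4 →I1  (J2 needs exactly one f-in)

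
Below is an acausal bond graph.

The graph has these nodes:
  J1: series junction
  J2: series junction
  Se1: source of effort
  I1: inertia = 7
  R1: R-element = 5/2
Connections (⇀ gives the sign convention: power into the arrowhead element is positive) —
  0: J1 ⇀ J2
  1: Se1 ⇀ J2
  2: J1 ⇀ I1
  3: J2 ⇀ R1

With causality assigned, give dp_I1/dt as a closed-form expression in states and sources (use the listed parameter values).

dp_I1/dt = E_Se1 - 5*p_I1/14

β1 |J2  (Se1: effort source, stroke at far end)
β2 |I1  (prefer integral on I1)
β0 |J1  (J1: bond 2 brought flow, rest push out)
β3 |J2  (J2: bond 0 brought flow, rest push out)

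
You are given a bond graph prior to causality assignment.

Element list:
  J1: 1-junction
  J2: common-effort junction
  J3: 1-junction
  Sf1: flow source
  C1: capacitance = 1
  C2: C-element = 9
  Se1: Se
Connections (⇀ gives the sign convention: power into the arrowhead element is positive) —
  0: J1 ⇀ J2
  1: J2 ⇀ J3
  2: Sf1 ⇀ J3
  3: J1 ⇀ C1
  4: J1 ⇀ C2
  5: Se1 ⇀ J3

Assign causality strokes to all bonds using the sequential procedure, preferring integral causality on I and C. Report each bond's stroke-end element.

b2 →Sf1  (Sf1 fixes flow; stroke at Sf1)
b5 →J3  (Se1 fixes effort; stroke away)
b1 →J3  (1-jn J3 has f-setter on 2)
b0 →J2  (closing 0-jn rule on J2)
b3 →J1  (common-f at J1 fixed by 0)
b4 →J1  (J1: bond 0 brought flow, rest push out)

β0 →J2
β1 →J3
β2 →Sf1
β3 →J1
β4 →J1
β5 →J3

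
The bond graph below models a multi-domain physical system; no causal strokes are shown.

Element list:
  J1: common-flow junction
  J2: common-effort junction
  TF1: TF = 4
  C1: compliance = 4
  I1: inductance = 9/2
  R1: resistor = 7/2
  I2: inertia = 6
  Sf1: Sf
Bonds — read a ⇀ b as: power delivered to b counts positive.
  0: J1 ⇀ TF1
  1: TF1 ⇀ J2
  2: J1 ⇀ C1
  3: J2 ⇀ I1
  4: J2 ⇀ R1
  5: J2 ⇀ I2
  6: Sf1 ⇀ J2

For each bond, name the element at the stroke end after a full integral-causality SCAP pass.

#0 stroke at TF1
#1 stroke at J2
#2 stroke at J1
#3 stroke at I1
#4 stroke at R1
#5 stroke at I2
#6 stroke at Sf1

β6 stroke→Sf1  (Sf1 fixes flow; stroke at Sf1)
β2 stroke→J1  (C1 outputs effort q/C1)
β0 stroke→TF1  (J1: last free bond brings flow in)
β1 stroke→J2  (through TF1, causality passes straight; one stroke at TF1)
β3 stroke→I1  (J2: bond 1 brought effort, rest push out)
β4 stroke→R1  (J2: bond 1 brought effort, rest push out)
β5 stroke→I2  (J2: bond 1 brought effort, rest push out)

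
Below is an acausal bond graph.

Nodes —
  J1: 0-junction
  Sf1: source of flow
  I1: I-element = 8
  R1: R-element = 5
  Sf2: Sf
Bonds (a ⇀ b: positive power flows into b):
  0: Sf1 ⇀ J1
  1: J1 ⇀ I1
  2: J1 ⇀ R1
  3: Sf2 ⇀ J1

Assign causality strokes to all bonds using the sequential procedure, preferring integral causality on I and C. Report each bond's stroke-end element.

bond 0 |Sf1  (source Sf1 imposes f)
bond 3 |Sf2  (Sf2: flow source, stroke at near end)
bond 1 |I1  (I1: I, integral causality)
bond 2 |J1  (J1: last free bond brings effort in)

bond 0 stroke→Sf1
bond 1 stroke→I1
bond 2 stroke→J1
bond 3 stroke→Sf2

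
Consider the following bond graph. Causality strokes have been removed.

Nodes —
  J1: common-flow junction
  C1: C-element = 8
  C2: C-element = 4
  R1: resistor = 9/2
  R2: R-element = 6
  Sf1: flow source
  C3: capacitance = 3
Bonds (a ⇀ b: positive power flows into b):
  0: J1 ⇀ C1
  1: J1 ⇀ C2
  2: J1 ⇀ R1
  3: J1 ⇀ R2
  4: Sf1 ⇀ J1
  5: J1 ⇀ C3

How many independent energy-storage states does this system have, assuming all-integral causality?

3  (C1, C2, C3 all integral)

#4 stroke at Sf1  (source Sf1 imposes f)
#0 stroke at J1  (J1: bond 4 brought flow, rest push out)
#1 stroke at J1  (J1 flow already set via bond 4)
#2 stroke at J1  (common-f at J1 fixed by 4)
#3 stroke at J1  (1-jn J1 has f-setter on 4)
#5 stroke at J1  (J1: bond 4 brought flow, rest push out)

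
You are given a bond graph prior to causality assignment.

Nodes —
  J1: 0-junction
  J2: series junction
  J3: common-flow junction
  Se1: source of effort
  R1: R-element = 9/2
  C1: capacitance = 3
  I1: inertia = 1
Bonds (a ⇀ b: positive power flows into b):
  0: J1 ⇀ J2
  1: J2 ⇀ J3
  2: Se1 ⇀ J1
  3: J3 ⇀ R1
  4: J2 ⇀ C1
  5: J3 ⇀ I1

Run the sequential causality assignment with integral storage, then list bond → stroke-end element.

b2 stroke→J1  (Se1 fixes effort; stroke away)
b0 stroke→J2  (0-jn J1 has e-setter on 2)
b4 stroke→J2  (C1: C, integral causality)
b1 stroke→J3  (J2: last free bond brings flow in)
b5 stroke→I1  (I1 outputs flow p/I1)
b3 stroke→J3  (J3 flow already set via bond 5)

b0 |J2
b1 |J3
b2 |J1
b3 |J3
b4 |J2
b5 |I1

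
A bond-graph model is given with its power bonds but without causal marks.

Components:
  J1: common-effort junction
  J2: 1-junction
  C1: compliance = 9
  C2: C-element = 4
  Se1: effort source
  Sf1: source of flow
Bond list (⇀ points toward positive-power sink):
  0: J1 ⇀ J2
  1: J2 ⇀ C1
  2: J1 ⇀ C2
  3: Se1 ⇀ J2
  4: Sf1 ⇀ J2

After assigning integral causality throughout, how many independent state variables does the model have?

2  (C1, C2 all integral)

b3 stroke at J2  (source Se1 imposes e)
b4 stroke at Sf1  (Sf1 fixes flow; stroke at Sf1)
b0 stroke at J2  (J2 flow already set via bond 4)
b1 stroke at J2  (J2 flow already set via bond 4)
b2 stroke at J1  (J1 needs exactly one e-in)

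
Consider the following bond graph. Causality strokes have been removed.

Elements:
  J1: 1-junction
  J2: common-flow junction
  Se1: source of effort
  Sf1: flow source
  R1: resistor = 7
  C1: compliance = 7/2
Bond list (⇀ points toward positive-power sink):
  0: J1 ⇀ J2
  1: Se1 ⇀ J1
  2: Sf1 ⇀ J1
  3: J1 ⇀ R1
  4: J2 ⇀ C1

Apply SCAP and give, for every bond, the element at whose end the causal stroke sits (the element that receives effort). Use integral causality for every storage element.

bond 1 →J1  (source Se1 imposes e)
bond 2 →Sf1  (Sf1 fixes flow; stroke at Sf1)
bond 0 →J1  (J1: bond 2 brought flow, rest push out)
bond 3 →J1  (J1: bond 2 brought flow, rest push out)
bond 4 →J2  (J2: bond 0 brought flow, rest push out)

bond 0 |J1
bond 1 |J1
bond 2 |Sf1
bond 3 |J1
bond 4 |J2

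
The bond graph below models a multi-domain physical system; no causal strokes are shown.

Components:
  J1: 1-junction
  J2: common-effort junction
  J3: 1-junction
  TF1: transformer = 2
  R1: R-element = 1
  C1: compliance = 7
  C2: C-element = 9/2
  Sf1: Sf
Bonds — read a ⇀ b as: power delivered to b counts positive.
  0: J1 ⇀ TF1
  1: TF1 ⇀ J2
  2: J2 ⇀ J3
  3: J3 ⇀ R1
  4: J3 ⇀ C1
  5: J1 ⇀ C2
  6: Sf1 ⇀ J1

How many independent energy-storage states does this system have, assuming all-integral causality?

2  (C1, C2 all integral)

bond 6 stroke at Sf1  (Sf1 fixes flow; stroke at Sf1)
bond 0 stroke at J1  (common-f at J1 fixed by 6)
bond 5 stroke at J1  (common-f at J1 fixed by 6)
bond 1 stroke at TF1  (TF TF1: opposite of bond 0)
bond 2 stroke at J2  (J2 needs exactly one e-in)
bond 3 stroke at J3  (J3: bond 2 brought flow, rest push out)
bond 4 stroke at J3  (common-f at J3 fixed by 2)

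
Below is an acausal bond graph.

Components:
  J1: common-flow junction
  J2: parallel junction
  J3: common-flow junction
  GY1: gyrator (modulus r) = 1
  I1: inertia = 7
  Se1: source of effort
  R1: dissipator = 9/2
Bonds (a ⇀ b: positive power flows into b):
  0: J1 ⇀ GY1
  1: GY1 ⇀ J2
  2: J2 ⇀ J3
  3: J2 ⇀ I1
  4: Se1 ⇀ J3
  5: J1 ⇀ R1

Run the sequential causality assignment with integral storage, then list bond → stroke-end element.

#0 →GY1
#1 →GY1
#2 →J2
#3 →I1
#4 →J3
#5 →J1

b4 |J3  (Se1 (Se) sets effort on bond)
b2 |J2  (only one flow-in slot at J3)
b1 |GY1  (J2: bond 2 brought effort, rest push out)
b3 |I1  (J2: bond 2 brought effort, rest push out)
b0 |GY1  (GY1: gyrator matches bond 1)
b5 |J1  (J1 flow already set via bond 0)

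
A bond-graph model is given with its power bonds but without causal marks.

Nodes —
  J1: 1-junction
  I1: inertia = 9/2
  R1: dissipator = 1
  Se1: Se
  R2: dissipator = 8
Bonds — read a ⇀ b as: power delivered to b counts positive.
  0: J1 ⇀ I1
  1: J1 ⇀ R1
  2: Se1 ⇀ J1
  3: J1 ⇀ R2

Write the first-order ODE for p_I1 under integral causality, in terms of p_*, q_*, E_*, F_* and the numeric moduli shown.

dp_I1/dt = E_Se1 - 2*p_I1

b2 stroke at J1  (Se1 fixes effort; stroke away)
b0 stroke at I1  (I1 outputs flow p/I1)
b1 stroke at J1  (1-jn J1 has f-setter on 0)
b3 stroke at J1  (J1: bond 0 brought flow, rest push out)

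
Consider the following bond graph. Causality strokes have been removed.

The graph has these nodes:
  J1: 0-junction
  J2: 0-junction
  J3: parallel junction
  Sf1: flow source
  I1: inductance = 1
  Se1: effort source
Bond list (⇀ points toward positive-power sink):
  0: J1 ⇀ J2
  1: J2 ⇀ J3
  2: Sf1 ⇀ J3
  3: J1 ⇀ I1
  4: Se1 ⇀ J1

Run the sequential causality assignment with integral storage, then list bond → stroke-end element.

b0 stroke→J2
b1 stroke→J3
b2 stroke→Sf1
b3 stroke→I1
b4 stroke→J1

#2 stroke→Sf1  (Sf1 (Sf) sets flow on bond)
#4 stroke→J1  (Se1 fixes effort; stroke away)
#0 stroke→J2  (common-e at J1 fixed by 4)
#3 stroke→I1  (common-e at J1 fixed by 4)
#1 stroke→J3  (common-e at J2 fixed by 0)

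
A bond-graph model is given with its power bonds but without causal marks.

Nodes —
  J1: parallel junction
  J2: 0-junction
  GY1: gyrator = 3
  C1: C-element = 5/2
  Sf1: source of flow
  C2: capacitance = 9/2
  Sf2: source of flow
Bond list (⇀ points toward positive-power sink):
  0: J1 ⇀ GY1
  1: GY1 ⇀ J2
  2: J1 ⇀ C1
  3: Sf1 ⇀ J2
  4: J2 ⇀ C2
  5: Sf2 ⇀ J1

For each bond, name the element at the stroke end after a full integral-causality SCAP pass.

b0 stroke→GY1
b1 stroke→GY1
b2 stroke→J1
b3 stroke→Sf1
b4 stroke→J2
b5 stroke→Sf2

#3 →Sf1  (Sf1 fixes flow; stroke at Sf1)
#5 →Sf2  (Sf2 (Sf) sets flow on bond)
#2 →J1  (C1: C, integral causality)
#0 →GY1  (J1: bond 2 brought effort, rest push out)
#1 →GY1  (through GY1, causality inverts; strokes same side of GY1)
#4 →J2  (only one effort-in slot at J2)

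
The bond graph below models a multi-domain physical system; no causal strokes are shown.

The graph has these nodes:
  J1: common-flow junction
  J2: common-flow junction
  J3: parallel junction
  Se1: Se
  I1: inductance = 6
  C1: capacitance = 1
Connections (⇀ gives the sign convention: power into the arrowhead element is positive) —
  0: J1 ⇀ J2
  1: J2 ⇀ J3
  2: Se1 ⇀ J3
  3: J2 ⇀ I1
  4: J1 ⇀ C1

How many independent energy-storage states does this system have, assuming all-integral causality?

2  (C1, I1 all integral)

#2 →J3  (Se1 (Se) sets effort on bond)
#1 →J2  (common-e at J3 fixed by 2)
#3 →I1  (prefer integral on I1)
#0 →J2  (common-f at J2 fixed by 3)
#4 →J1  (1-jn J1 has f-setter on 0)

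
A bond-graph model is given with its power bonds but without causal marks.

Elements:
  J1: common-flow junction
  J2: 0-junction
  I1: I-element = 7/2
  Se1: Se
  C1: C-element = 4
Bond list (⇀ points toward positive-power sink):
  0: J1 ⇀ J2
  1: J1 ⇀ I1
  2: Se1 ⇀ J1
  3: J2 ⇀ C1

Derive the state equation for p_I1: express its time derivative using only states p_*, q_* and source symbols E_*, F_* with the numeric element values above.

dp_I1/dt = E_Se1 - q_C1/4

b2 →J1  (source Se1 imposes e)
b1 →I1  (I1: I, integral causality)
b0 →J1  (common-f at J1 fixed by 1)
b3 →J2  (only one effort-in slot at J2)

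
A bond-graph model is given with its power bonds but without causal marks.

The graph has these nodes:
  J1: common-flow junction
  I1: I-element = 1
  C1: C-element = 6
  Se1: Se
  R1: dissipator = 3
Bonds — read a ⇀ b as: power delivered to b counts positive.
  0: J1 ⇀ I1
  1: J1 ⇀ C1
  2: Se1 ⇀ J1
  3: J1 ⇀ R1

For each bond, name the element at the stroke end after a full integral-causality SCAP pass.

b2 stroke→J1  (Se1: effort source, stroke at far end)
b0 stroke→I1  (I1 outputs flow p/I1)
b1 stroke→J1  (J1: bond 0 brought flow, rest push out)
b3 stroke→J1  (J1: bond 0 brought flow, rest push out)

#0 |I1
#1 |J1
#2 |J1
#3 |J1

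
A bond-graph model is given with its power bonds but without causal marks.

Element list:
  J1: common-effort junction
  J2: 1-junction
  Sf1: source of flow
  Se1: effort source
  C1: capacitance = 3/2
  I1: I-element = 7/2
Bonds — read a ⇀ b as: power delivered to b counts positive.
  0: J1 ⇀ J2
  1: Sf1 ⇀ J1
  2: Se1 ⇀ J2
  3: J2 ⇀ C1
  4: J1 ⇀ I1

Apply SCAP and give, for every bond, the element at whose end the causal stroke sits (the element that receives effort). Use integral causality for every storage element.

#0 stroke at J1
#1 stroke at Sf1
#2 stroke at J2
#3 stroke at J2
#4 stroke at I1

bond 1 |Sf1  (Sf1: flow source, stroke at near end)
bond 2 |J2  (Se1: effort source, stroke at far end)
bond 3 |J2  (C1 integral (e out))
bond 0 |J1  (closing 1-jn rule on J2)
bond 4 |I1  (J1 effort already set via bond 0)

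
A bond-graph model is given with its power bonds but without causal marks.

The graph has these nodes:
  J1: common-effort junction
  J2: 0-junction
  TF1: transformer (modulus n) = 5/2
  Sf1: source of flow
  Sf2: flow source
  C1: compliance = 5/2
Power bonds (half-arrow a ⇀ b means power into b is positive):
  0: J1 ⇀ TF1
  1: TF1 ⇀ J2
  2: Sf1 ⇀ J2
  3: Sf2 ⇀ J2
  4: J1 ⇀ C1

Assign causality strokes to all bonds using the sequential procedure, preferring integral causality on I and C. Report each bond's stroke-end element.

β2 →Sf1  (source Sf1 imposes f)
β3 →Sf2  (source Sf2 imposes f)
β1 →J2  (J2: last free bond brings effort in)
β0 →TF1  (TF1: transformer flips bond 1)
β4 →J1  (closing 0-jn rule on J1)

bond 0 →TF1
bond 1 →J2
bond 2 →Sf1
bond 3 →Sf2
bond 4 →J1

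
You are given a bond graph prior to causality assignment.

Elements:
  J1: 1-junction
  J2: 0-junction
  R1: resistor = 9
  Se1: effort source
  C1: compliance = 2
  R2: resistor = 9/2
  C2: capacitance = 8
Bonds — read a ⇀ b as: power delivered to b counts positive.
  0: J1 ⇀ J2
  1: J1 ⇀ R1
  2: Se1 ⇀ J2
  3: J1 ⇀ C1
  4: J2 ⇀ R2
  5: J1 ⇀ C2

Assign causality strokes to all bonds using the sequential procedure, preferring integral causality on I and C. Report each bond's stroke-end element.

bond 0 stroke at J1
bond 1 stroke at R1
bond 2 stroke at J2
bond 3 stroke at J1
bond 4 stroke at R2
bond 5 stroke at J1

#2 |J2  (Se1 (Se) sets effort on bond)
#0 |J1  (0-jn J2 has e-setter on 2)
#4 |R2  (J2 effort already set via bond 2)
#3 |J1  (C1 integral (e out))
#5 |J1  (C2 outputs effort q/C2)
#1 |R1  (J1: last free bond brings flow in)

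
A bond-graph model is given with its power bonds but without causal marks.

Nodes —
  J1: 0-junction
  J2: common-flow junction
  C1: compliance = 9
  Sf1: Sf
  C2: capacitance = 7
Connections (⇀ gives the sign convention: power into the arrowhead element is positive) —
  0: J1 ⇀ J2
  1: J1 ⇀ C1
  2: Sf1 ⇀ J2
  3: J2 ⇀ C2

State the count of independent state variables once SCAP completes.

2  (C1, C2 all integral)

#2 stroke→Sf1  (source Sf1 imposes f)
#0 stroke→J2  (common-f at J2 fixed by 2)
#3 stroke→J2  (J2: bond 2 brought flow, rest push out)
#1 stroke→J1  (closing 0-jn rule on J1)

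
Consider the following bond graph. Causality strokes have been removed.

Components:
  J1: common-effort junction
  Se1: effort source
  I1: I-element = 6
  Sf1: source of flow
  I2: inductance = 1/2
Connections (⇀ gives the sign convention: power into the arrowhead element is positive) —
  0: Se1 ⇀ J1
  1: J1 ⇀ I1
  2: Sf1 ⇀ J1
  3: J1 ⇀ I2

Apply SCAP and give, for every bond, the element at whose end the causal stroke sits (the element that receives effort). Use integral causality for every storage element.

β0 stroke→J1  (Se1: effort source, stroke at far end)
β2 stroke→Sf1  (Sf1 (Sf) sets flow on bond)
β1 stroke→I1  (J1: bond 0 brought effort, rest push out)
β3 stroke→I2  (J1 effort already set via bond 0)

#0 →J1
#1 →I1
#2 →Sf1
#3 →I2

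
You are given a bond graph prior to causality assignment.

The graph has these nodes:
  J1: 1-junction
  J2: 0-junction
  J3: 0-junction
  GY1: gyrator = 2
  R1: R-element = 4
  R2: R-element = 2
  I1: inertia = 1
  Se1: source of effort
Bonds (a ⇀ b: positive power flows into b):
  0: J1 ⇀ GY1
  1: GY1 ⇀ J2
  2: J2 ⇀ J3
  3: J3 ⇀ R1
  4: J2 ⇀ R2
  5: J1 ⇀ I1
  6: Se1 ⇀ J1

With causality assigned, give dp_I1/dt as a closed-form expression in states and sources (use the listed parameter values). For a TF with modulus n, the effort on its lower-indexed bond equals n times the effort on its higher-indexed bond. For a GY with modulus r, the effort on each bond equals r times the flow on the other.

dp_I1/dt = E_Se1 - 3*p_I1

bond 6 stroke at J1  (Se1: effort source, stroke at far end)
bond 5 stroke at I1  (I1: I, integral causality)
bond 0 stroke at J1  (J1: bond 5 brought flow, rest push out)
bond 1 stroke at J2  (through GY1, causality inverts; strokes same side of GY1)
bond 2 stroke at J3  (J2 effort already set via bond 1)
bond 4 stroke at R2  (J2: bond 1 brought effort, rest push out)
bond 3 stroke at R1  (0-jn J3 has e-setter on 2)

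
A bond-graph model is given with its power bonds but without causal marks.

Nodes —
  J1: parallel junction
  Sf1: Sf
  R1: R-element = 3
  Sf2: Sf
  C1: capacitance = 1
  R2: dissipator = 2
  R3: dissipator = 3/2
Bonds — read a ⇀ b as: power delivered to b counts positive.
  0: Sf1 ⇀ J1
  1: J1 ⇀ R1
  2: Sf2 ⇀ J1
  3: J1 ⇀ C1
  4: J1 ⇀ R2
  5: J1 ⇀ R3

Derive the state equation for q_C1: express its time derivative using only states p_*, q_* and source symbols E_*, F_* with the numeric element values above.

dq_C1/dt = F_Sf1 + F_Sf2 - 3*q_C1/2

β0 |Sf1  (Sf1: flow source, stroke at near end)
β2 |Sf2  (source Sf2 imposes f)
β3 |J1  (C1: C, integral causality)
β1 |R1  (0-jn J1 has e-setter on 3)
β4 |R2  (common-e at J1 fixed by 3)
β5 |R3  (common-e at J1 fixed by 3)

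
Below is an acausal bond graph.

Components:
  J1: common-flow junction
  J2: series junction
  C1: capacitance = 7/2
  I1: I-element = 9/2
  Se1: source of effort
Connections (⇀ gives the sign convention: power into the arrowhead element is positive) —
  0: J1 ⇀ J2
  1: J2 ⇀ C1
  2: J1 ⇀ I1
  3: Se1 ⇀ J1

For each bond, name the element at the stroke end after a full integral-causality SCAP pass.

b0 stroke at J1
b1 stroke at J2
b2 stroke at I1
b3 stroke at J1

b3 →J1  (source Se1 imposes e)
b1 →J2  (prefer integral on C1)
b0 →J1  (J2 needs exactly one f-in)
b2 →I1  (J1: last free bond brings flow in)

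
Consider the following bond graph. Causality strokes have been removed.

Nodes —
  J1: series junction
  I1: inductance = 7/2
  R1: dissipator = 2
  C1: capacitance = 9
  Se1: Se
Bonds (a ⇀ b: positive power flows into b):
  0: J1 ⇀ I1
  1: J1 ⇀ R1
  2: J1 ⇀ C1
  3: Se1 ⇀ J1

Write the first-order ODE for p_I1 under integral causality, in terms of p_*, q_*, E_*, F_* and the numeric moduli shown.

dp_I1/dt = E_Se1 - 4*p_I1/7 - q_C1/9

bond 3 |J1  (Se1 fixes effort; stroke away)
bond 0 |I1  (prefer integral on I1)
bond 1 |J1  (common-f at J1 fixed by 0)
bond 2 |J1  (1-jn J1 has f-setter on 0)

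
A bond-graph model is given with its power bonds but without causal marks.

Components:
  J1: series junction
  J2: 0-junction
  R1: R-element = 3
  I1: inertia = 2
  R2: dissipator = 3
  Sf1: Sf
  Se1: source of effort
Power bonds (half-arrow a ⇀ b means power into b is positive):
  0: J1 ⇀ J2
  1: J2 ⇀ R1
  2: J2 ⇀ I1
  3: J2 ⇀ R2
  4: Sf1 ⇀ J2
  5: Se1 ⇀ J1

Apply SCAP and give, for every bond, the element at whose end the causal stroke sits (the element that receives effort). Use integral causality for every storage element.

bond 4 |Sf1  (Sf1: flow source, stroke at near end)
bond 5 |J1  (Se1 (Se) sets effort on bond)
bond 0 |J2  (only one flow-in slot at J1)
bond 1 |R1  (J2 effort already set via bond 0)
bond 2 |I1  (J2: bond 0 brought effort, rest push out)
bond 3 |R2  (0-jn J2 has e-setter on 0)

#0 stroke at J2
#1 stroke at R1
#2 stroke at I1
#3 stroke at R2
#4 stroke at Sf1
#5 stroke at J1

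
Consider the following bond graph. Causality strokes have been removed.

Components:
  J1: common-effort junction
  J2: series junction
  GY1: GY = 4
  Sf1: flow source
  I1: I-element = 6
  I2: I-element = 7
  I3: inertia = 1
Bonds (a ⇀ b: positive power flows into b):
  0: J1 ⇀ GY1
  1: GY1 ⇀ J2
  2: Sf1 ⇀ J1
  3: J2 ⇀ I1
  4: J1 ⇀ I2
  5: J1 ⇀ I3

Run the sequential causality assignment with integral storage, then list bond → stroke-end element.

bond 0 stroke→J1
bond 1 stroke→J2
bond 2 stroke→Sf1
bond 3 stroke→I1
bond 4 stroke→I2
bond 5 stroke→I3

#2 stroke→Sf1  (Sf1 fixes flow; stroke at Sf1)
#3 stroke→I1  (I1 integral (f out))
#1 stroke→J2  (J2 flow already set via bond 3)
#0 stroke→J1  (through GY1, causality inverts; strokes same side of GY1)
#4 stroke→I2  (J1: bond 0 brought effort, rest push out)
#5 stroke→I3  (J1 effort already set via bond 0)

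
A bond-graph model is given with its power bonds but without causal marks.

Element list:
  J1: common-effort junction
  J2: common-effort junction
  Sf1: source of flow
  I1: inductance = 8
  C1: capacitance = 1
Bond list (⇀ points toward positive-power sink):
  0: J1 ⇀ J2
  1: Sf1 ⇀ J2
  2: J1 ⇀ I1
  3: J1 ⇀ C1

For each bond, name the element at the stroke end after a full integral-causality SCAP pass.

β0 |J2
β1 |Sf1
β2 |I1
β3 |J1

bond 1 →Sf1  (Sf1 fixes flow; stroke at Sf1)
bond 0 →J2  (closing 0-jn rule on J2)
bond 2 →I1  (I1 outputs flow p/I1)
bond 3 →J1  (only one effort-in slot at J1)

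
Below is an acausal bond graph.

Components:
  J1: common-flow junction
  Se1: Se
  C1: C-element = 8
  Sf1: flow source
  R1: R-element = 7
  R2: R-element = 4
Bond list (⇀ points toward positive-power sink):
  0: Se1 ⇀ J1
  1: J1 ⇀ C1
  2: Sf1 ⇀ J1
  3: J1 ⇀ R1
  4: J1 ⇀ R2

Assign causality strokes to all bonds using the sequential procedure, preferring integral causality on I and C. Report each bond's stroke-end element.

bond 0 stroke at J1
bond 1 stroke at J1
bond 2 stroke at Sf1
bond 3 stroke at J1
bond 4 stroke at J1

b0 stroke at J1  (Se1: effort source, stroke at far end)
b2 stroke at Sf1  (Sf1 fixes flow; stroke at Sf1)
b1 stroke at J1  (J1: bond 2 brought flow, rest push out)
b3 stroke at J1  (common-f at J1 fixed by 2)
b4 stroke at J1  (common-f at J1 fixed by 2)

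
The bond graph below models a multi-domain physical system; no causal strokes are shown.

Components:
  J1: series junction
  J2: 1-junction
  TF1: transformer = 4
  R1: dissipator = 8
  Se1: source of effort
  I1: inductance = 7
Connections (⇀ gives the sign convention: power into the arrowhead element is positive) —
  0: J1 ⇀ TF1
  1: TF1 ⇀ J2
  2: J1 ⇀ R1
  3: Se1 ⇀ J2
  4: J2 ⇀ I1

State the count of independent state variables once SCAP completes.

b3 |J2  (source Se1 imposes e)
b4 |I1  (I1 outputs flow p/I1)
b1 |J2  (J2: bond 4 brought flow, rest push out)
b0 |TF1  (TF1: transformer flips bond 1)
b2 |J1  (J1 flow already set via bond 0)

1  (I1 all integral)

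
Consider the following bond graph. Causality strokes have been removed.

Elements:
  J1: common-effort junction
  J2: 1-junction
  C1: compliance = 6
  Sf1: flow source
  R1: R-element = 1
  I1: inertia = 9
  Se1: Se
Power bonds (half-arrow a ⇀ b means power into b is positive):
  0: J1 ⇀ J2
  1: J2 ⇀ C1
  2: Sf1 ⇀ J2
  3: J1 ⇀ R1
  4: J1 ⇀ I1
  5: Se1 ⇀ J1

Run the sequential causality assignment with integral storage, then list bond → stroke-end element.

bond 2 stroke at Sf1  (Sf1 (Sf) sets flow on bond)
bond 5 stroke at J1  (Se1 (Se) sets effort on bond)
bond 0 stroke at J2  (J1 effort already set via bond 5)
bond 3 stroke at R1  (common-e at J1 fixed by 5)
bond 4 stroke at I1  (J1 effort already set via bond 5)
bond 1 stroke at J2  (J2 flow already set via bond 2)

b0 →J2
b1 →J2
b2 →Sf1
b3 →R1
b4 →I1
b5 →J1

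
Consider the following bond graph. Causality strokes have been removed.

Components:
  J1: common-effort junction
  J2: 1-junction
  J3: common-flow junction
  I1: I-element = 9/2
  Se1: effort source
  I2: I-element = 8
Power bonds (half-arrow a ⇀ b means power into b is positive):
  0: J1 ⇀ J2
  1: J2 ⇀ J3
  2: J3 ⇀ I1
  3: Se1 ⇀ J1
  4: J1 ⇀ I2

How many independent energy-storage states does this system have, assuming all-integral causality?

2  (I1, I2 all integral)

bond 3 |J1  (Se1 (Se) sets effort on bond)
bond 0 |J2  (common-e at J1 fixed by 3)
bond 4 |I2  (J1: bond 3 brought effort, rest push out)
bond 1 |J3  (closing 1-jn rule on J2)
bond 2 |I1  (only one flow-in slot at J3)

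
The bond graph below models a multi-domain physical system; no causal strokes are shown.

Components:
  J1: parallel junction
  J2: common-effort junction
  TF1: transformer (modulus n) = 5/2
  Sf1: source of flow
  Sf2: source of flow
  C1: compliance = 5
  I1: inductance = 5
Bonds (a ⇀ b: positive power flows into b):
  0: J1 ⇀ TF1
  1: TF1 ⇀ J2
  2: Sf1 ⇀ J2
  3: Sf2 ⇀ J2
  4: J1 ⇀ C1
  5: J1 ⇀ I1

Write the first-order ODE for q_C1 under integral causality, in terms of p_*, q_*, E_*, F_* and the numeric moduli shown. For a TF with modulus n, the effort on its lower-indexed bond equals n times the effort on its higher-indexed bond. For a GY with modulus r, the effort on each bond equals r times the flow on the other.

b2 stroke at Sf1  (Sf1: flow source, stroke at near end)
b3 stroke at Sf2  (Sf2 (Sf) sets flow on bond)
b1 stroke at J2  (J2: last free bond brings effort in)
b0 stroke at TF1  (through TF1, causality passes straight; one stroke at TF1)
b4 stroke at J1  (C1 integral (e out))
b5 stroke at I1  (J1 effort already set via bond 4)

dq_C1/dt = 2*F_Sf1/5 + 2*F_Sf2/5 - p_I1/5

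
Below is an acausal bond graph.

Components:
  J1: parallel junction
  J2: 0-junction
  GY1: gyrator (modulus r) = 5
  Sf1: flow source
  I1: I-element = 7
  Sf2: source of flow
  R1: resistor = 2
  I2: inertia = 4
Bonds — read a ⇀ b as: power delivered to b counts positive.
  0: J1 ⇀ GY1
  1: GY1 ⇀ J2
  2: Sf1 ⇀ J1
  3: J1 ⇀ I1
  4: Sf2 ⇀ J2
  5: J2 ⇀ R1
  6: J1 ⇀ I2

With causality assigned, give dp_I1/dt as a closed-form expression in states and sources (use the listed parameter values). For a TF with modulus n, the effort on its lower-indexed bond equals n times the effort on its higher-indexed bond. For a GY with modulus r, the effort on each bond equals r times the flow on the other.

#2 stroke at Sf1  (Sf1 (Sf) sets flow on bond)
#4 stroke at Sf2  (Sf2: flow source, stroke at near end)
#3 stroke at I1  (prefer integral on I1)
#6 stroke at I2  (I2 outputs flow p/I2)
#0 stroke at J1  (J1 needs exactly one e-in)
#1 stroke at J2  (GY GY1: same side as bond 0)
#5 stroke at R1  (common-e at J2 fixed by 1)

dp_I1/dt = 25*F_Sf1/2 - 5*F_Sf2 - 25*p_I1/14 - 25*p_I2/8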